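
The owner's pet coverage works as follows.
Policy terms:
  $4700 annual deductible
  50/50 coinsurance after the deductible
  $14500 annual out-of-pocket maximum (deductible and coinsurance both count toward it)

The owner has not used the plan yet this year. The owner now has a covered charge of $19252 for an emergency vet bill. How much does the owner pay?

$11976

Deductible not yet touched, so the first $4700 of the bill goes to the deductible.
That leaves $19252 − $4700 = $14552 for coinsurance.
Coinsurance: $14552 × 50% = $7276.
Owner responsibility before any cap: $4700 + $7276 = $11976.
Cumulative spending $0 + $11976 = $11976 stays under the $14500 maximum.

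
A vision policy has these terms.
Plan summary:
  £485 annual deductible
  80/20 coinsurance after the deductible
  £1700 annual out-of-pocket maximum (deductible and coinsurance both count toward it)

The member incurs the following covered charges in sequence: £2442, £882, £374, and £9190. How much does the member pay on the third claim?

Bill 1, £2442: £485 to deductible, leaving £1957; coinsurance £1957 × 20% = £391.40. Cost to member: £876.40. OOP to date £876.40.
Bill 2, £882: 20% coinsurance on £882 = £176.40. Member owes £176.40 (running OOP £1052.80).
Bill 3, £374: deductible already satisfied, so member's share is 20% × £374 = £74.80. Member pays £74.80; OOP now £1127.60.

£74.80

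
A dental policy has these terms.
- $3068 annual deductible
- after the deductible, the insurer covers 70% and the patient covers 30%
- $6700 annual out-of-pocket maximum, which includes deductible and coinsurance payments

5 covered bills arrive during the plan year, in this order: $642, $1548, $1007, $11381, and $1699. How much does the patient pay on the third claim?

Bill 1, $642: fully absorbed by the deductible. Patient pays $642; OOP now $642.
Bill 2, $1548: entire amount goes to the deductible. Cost to patient: $1548. OOP to date $2190.
Bill 3, $1007: $878 to deductible, leaving $129; coinsurance $129 × 30% = $38.70. Patient pays $916.70; OOP now $3106.70.

$916.70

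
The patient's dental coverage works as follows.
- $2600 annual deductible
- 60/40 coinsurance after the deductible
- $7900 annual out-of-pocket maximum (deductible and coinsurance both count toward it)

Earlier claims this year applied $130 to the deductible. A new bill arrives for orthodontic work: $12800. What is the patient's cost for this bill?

$6602

$130 of the $2600 deductible is already met, leaving $2470.
The remaining $10330 (= $12800 − $2470) moves to coinsurance.
Patient's 40% share of $10330 is $4132.
Patient responsibility before any cap: $2470 + $4132 = $6602.
Cumulative spending $130 + $6602 = $6732 stays under the $7900 maximum.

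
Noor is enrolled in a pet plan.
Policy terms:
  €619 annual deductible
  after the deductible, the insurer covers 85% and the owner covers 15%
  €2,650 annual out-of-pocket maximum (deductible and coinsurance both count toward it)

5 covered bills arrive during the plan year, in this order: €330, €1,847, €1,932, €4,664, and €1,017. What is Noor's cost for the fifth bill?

Bill 1, €330: all of it applies to the deductible. Owner owes €330 (running OOP €330).
Bill 2, €1,847: €289 finishes the deductible; €1,558 goes to coinsurance; 15% of €1,558 = €233.70. Owner owes €522.70 (running OOP €852.70).
Bill 3, €1,932: deductible already satisfied, so owner's share is 15% × €1,932 = €289.80. Owner pays €289.80; OOP now €1,142.50.
Bill 4, €4,664: deductible met; 15% of €4,664 = €699.60. Owner owes €699.60 (running OOP €1,842.10).
Bill 5, €1,017: deductible already satisfied, so owner's share is 15% × €1,017 = €152.55. Owner owes €152.55 (running OOP €1,994.65).

€152.55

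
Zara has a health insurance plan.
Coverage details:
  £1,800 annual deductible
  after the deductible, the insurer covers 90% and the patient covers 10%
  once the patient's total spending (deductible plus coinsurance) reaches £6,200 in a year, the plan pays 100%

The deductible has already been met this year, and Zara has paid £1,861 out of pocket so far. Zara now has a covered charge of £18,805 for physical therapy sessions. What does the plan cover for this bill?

With the deductible met, the entire £18,805 is subject to coinsurance.
Patient's 10% share of £18,805 is £1,880.50.
Year-to-date out-of-pocket becomes £1,861 + £1,880.50 = £3,741.50, still under the £6,200 maximum, so no cap applies.
Insurer pays the balance: £18,805 − £1,880.50 = £16,924.50.

£16,924.50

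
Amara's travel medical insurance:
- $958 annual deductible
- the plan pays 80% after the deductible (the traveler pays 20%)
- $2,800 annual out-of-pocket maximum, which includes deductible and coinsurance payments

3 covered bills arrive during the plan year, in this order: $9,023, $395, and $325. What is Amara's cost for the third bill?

$65

Claim 1 — $9,023: $958 finishes the deductible; $8,065 goes to coinsurance; 20% of $8,065 = $1,613. Cost to traveler: $2,571. OOP to date $2,571.
Claim 2 — $395: deductible met; 20% of $395 = $79. Cost to traveler: $79. OOP to date $2,650.
Claim 3 — $325: deductible met; 20% of $325 = $65. Cost to traveler: $65. OOP to date $2,715.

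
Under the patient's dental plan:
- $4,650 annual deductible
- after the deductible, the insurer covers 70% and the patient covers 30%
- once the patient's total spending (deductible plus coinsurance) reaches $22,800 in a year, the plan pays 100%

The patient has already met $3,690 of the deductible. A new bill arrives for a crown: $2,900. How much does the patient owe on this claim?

Remaining deductible: $4,650 − $3,690 = $960.
After the $960 deductible portion, $2,900 − $960 = $1,940 is subject to coinsurance.
Patient's 30% share of $1,940 is $582.
Patient responsibility before any cap: $960 + $582 = $1,542.
Cumulative spending $3,690 + $1,542 = $5,232 stays under the $22,800 maximum.

$1,542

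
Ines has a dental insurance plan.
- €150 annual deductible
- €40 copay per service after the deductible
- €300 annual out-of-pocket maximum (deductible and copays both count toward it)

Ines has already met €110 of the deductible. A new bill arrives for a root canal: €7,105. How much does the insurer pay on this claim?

Remaining deductible: €150 − €110 = €40.
After the €40 deductible portion, €7,105 − €40 = €7,065 is subject to the copay.
Copay on this service: €40.
Patient responsibility before any cap: €40 + €40 = €80.
Total out-of-pocket so far would be €110 + €80 = €190, below the €300 cap — no reduction.
The plan picks up €7,105 − €80 = €7,025.

€7,025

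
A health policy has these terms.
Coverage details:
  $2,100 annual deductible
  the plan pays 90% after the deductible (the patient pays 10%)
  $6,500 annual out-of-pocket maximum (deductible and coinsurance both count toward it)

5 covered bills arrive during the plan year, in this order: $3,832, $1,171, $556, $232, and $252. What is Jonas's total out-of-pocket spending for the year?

Claim 1 ($3,832): deductible takes $2,100, $1,732 remains; 10% of $1,732 = $173.20. Patient pays $2,273.20; OOP now $2,273.20.
Claim 2 ($1,171): deductible met; 10% of $1,171 = $117.10. Patient pays $117.10; OOP now $2,390.30.
Claim 3 ($556): deductible already satisfied, so patient's share is 10% × $556 = $55.60. Patient owes $55.60 (running OOP $2,445.90).
Claim 4 ($232): deductible met; 10% of $232 = $23.20. Cost to patient: $23.20. OOP to date $2,469.10.
Claim 5 ($252): 10% coinsurance on $252 = $25.20. Patient owes $25.20 (running OOP $2,494.30).
Total paid by the patient: $2,273.20 + $117.10 + $55.60 + $23.20 + $25.20 = $2,494.30.

$2,494.30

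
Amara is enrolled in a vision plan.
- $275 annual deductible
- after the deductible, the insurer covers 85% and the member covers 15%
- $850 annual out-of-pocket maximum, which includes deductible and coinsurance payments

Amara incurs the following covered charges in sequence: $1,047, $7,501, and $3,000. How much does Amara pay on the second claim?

$459.20

Bill 1, $1,047: $275 to deductible, leaving $772; member's 15% is $115.80. Member owes $390.80 (running OOP $390.80).
Bill 2, $7,501: deductible already satisfied, so member's share is 15% × $7,501 = $1,125.15. Adding that to $390.80 gives $1,515.95, past the $850 cap; member pays only $850 − $390.80 = $459.20.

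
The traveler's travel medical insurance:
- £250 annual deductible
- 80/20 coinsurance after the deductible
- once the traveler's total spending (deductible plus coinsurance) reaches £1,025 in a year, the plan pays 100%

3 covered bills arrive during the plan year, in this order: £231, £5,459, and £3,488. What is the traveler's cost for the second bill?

#1 (£231): fully absorbed by the deductible. Cost to traveler: £231. OOP to date £231.
#2 (£5,459): £19 finishes the deductible; £5,440 goes to coinsurance; 20% of £5,440 = £1,088. Together that's £19 + £1,088 = £1,107. OOP would hit £1,338 > £1,025, so the cap limits the traveler to £1,025 − £231 = £794.

£794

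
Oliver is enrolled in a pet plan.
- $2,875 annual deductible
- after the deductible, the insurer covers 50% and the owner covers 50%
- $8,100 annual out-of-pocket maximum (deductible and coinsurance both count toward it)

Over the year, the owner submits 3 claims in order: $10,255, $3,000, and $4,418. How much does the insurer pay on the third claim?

Claim 1 ($10,255): deductible takes $2,875, $7,380 remains; 50% of $7,380 = $3,690. Cost to owner: $6,565. OOP to date $6,565. Insurer: $10,255 − $6,565 = $3,690.
Claim 2 ($3,000): 50% coinsurance on $3,000 = $1,500. Owner owes $1,500 (running OOP $8,065). Plan pays $3,000 − $1,500 = $1,500.
Claim 3 ($4,418): deductible met; 50% of $4,418 = $2,209. Adding that to $8,065 gives $10,274, past the $8,100 cap; owner pays only $8,100 − $8,065 = $35. Insurer: $4,418 − $35 = $4,383.

$4,383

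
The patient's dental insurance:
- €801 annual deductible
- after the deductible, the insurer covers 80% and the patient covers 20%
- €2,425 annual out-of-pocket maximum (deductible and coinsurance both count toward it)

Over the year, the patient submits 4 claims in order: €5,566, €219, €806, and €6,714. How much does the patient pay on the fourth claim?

€466

Claim 1 (€5,566): €801 finishes the deductible; €4,765 goes to coinsurance; coinsurance €4,765 × 20% = €953. Cost to patient: €1,754. OOP to date €1,754.
Claim 2 (€219): deductible met; 20% of €219 = €43.80. Patient owes €43.80 (running OOP €1,797.80).
Claim 3 (€806): deductible met; 20% of €806 = €161.20. Patient owes €161.20 (running OOP €1,959).
Claim 4 (€6,714): deductible already satisfied, so patient's share is 20% × €6,714 = €1,342.80. That would push OOP to €3,301.80, over the €2,425 cap, so patient pays €2,425 − €1,959 = €466.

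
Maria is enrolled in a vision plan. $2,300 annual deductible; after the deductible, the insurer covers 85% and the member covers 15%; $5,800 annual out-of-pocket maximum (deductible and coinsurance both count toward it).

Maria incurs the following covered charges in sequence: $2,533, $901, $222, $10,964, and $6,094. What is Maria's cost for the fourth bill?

Claim 1 — $2,533: $2,300 to deductible, leaving $233; coinsurance $233 × 15% = $34.95. Member pays $2,334.95; OOP now $2,334.95.
Claim 2 — $901: deductible met; 15% of $901 = $135.15. Member pays $135.15; OOP now $2,470.10.
Claim 3 — $222: 15% coinsurance on $222 = $33.30. Member pays $33.30; OOP now $2,503.40.
Claim 4 — $10,964: deductible already satisfied, so member's share is 15% × $10,964 = $1,644.60. Cost to member: $1,644.60. OOP to date $4,148.

$1,644.60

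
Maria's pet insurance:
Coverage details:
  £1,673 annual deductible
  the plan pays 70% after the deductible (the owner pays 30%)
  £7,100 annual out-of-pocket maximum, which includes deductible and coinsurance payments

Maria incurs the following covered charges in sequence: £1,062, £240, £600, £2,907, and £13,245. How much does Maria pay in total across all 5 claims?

Claim 1 — £1,062: entire amount goes to the deductible. Owner pays £1,062; OOP now £1,062.
Claim 2 — £240: entire amount goes to the deductible. Owner pays £240; OOP now £1,302.
Claim 3 — £600: £371 finishes the deductible; £229 goes to coinsurance; owner's 30% is £68.70. Cost to owner: £439.70. OOP to date £1,741.70.
Claim 4 — £2,907: deductible met; 30% of £2,907 = £872.10. Owner pays £872.10; OOP now £2,613.80.
Claim 5 — £13,245: deductible met; 30% of £13,245 = £3,973.50. Owner pays £3,973.50; OOP now £6,587.30.
Total paid by the owner: £1,062 + £240 + £439.70 + £872.10 + £3,973.50 = £6,587.30.

£6,587.30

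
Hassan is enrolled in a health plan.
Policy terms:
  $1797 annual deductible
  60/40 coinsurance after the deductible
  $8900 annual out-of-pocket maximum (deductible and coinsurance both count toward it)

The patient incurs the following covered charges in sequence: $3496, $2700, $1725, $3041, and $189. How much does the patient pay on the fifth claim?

Bill 1, $3496: deductible takes $1797, $1699 remains; coinsurance $1699 × 40% = $679.60. Patient pays $2476.60; OOP now $2476.60.
Bill 2, $2700: 40% coinsurance on $2700 = $1080. Cost to patient: $1080. OOP to date $3556.60.
Bill 3, $1725: deductible already satisfied, so patient's share is 40% × $1725 = $690. Patient pays $690; OOP now $4246.60.
Bill 4, $3041: 40% coinsurance on $3041 = $1216.40. Cost to patient: $1216.40. OOP to date $5463.
Bill 5, $189: deductible met; 40% of $189 = $75.60. Cost to patient: $75.60. OOP to date $5538.60.

$75.60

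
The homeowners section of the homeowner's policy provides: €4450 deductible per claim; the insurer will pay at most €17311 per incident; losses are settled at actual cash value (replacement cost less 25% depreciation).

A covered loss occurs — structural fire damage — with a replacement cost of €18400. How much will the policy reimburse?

€9350

Depreciate 25%: the covered value is €18400 × 0.75 = €13800.
After the deductible, €13800 − €4450 = €9350 remains.
That's under the €17311 cap, so the insurer reimburses the full €9350.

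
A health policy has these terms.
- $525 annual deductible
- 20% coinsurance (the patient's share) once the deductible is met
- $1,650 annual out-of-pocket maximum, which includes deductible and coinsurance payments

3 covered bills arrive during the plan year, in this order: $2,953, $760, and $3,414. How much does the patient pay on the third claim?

$487.40

Claim 1 — $2,953: deductible takes $525, $2,428 remains; 20% of $2,428 = $485.60. Patient pays $1,010.60; OOP now $1,010.60.
Claim 2 — $760: deductible already satisfied, so patient's share is 20% × $760 = $152. Cost to patient: $152. OOP to date $1,162.60.
Claim 3 — $3,414: deductible already satisfied, so patient's share is 20% × $3,414 = $682.80. That would push OOP to $1,845.40, over the $1,650 cap, so patient pays $1,650 − $1,162.60 = $487.40.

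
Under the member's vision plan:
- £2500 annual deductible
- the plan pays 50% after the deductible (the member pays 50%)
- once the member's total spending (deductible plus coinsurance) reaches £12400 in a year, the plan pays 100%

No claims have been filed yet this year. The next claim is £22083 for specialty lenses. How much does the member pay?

Nothing has been paid toward the £2500 deductible, so the first £2500 of this charge is applied there.
That leaves £22083 − £2500 = £19583 for coinsurance.
Member's 50% share of £19583 is £9791.50.
Member responsibility before any cap: £2500 + £9791.50 = £12291.50.
Cumulative spending £0 + £12291.50 = £12291.50 stays under the £12400 maximum.

£12291.50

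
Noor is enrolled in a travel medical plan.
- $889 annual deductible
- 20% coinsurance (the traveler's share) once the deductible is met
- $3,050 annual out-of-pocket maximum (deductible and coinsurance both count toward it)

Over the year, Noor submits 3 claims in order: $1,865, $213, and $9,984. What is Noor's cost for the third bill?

$1,923.20

#1 ($1,865): $889 to deductible, leaving $976; traveler's 20% is $195.20. Traveler owes $1,084.20 (running OOP $1,084.20).
#2 ($213): 20% coinsurance on $213 = $42.60. Traveler pays $42.60; OOP now $1,126.80.
#3 ($9,984): deductible met; 20% of $9,984 = $1,996.80. Adding that to $1,126.80 gives $3,123.60, past the $3,050 cap; traveler pays only $3,050 − $1,126.80 = $1,923.20.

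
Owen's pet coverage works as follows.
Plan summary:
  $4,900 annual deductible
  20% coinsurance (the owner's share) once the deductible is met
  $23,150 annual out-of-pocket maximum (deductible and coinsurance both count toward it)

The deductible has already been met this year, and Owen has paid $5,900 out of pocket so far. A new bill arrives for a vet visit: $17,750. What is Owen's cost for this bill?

$3,550

The deductible is already satisfied, so the full bill goes to coinsurance.
20% of $17,750 = $3,550 falls to the owner.
Cumulative spending $5,900 + $3,550 = $9,450 stays under the $23,150 maximum.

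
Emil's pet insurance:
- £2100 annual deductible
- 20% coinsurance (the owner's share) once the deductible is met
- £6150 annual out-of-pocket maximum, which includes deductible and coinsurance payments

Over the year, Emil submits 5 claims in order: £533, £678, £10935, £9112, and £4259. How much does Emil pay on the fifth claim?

£218.40

Claim 1 (£533): fully absorbed by the deductible. Owner owes £533 (running OOP £533).
Claim 2 (£678): fully absorbed by the deductible. Owner owes £678 (running OOP £1211).
Claim 3 (£10935): £889 finishes the deductible; £10046 goes to coinsurance; owner's 20% is £2009.20. Owner owes £2898.20 (running OOP £4109.20).
Claim 4 (£9112): 20% coinsurance on £9112 = £1822.40. Cost to owner: £1822.40. OOP to date £5931.60.
Claim 5 (£4259): deductible already satisfied, so owner's share is 20% × £4259 = £851.80. Adding that to £5931.60 gives £6783.40, past the £6150 cap; owner pays only £6150 − £5931.60 = £218.40.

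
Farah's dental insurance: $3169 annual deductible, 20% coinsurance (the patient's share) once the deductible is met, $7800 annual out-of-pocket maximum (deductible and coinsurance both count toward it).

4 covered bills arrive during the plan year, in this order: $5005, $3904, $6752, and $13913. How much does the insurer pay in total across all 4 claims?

$21774

#1 ($5005): $3169 to deductible, leaving $1836; 20% of $1836 = $367.20. Cost to patient: $3536.20. OOP to date $3536.20. Plan pays $5005 − $3536.20 = $1468.80.
#2 ($3904): deductible met; 20% of $3904 = $780.80. Cost to patient: $780.80. OOP to date $4317. Plan pays $3904 − $780.80 = $3123.20.
#3 ($6752): deductible met; 20% of $6752 = $1350.40. Cost to patient: $1350.40. OOP to date $5667.40. Insurer: $6752 − $1350.40 = $5401.60.
#4 ($13913): deductible already satisfied, so patient's share is 20% × $13913 = $2782.60. Adding that to $5667.40 gives $8450, past the $7800 cap; patient pays only $7800 − $5667.40 = $2132.60. Plan pays $13913 − $2132.60 = $11780.40.
Insurer total: $1468.80 + $3123.20 + $5401.60 + $11780.40 = $21774.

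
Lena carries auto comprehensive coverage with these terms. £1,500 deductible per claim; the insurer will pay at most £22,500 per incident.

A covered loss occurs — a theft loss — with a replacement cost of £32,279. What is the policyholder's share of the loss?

£9,779

After the deductible, £32,279 − £1,500 = £30,779 remains.
£30,779 exceeds the £22,500 limit, so the insurer pays the limit: £22,500.
Out of pocket: £32,279 − £22,500 = £9,779.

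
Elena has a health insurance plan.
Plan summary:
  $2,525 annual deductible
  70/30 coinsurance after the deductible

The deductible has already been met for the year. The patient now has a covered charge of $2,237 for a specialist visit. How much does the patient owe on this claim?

The deductible is already satisfied, so the full bill goes to coinsurance.
Coinsurance: $2,237 × 30% = $671.10.

$671.10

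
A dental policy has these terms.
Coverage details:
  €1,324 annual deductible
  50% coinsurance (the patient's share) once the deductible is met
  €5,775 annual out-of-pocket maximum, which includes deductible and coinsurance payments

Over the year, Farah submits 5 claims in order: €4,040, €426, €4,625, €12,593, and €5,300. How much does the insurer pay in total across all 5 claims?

Claim 1 — €4,040: deductible takes €1,324, €2,716 remains; patient's 50% is €1,358. Patient pays €2,682; OOP now €2,682. Plan pays €4,040 − €2,682 = €1,358.
Claim 2 — €426: deductible met; 50% of €426 = €213. Patient pays €213; OOP now €2,895. Insurer: €426 − €213 = €213.
Claim 3 — €4,625: 50% coinsurance on €4,625 = €2,312.50. Cost to patient: €2,312.50. OOP to date €5,207.50. Plan pays €4,625 − €2,312.50 = €2,312.50.
Claim 4 — €12,593: deductible already satisfied, so patient's share is 50% × €12,593 = €6,296.50. That would push OOP to €11,504, over the €5,775 cap, so patient pays €5,775 − €5,207.50 = €567.50. Insurer: €12,593 − €567.50 = €12,025.50.
Claim 5 — €5,300: deductible already satisfied, so patient's share is 50% × €5,300 = €2,650. That would push OOP to €8,425, over the €5,775 cap, so patient pays €5,775 − €5,775 = €0. Plan pays €5,300 − €0 = €5,300.
Insurer total = bills − patient's total = €26,984 − €5,775 = €21,209.

€21,209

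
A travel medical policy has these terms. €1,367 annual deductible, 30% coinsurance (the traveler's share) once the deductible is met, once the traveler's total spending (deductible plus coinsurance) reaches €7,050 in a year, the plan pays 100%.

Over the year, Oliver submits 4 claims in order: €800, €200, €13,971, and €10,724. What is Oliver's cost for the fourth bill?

€1,601.80

#1 (€800): entire amount goes to the deductible. Traveler owes €800 (running OOP €800).
#2 (€200): all of it applies to the deductible. Cost to traveler: €200. OOP to date €1,000.
#3 (€13,971): €367 to deductible, leaving €13,604; 30% of €13,604 = €4,081.20. Cost to traveler: €4,448.20. OOP to date €5,448.20.
#4 (€10,724): deductible already satisfied, so traveler's share is 30% × €10,724 = €3,217.20. OOP would hit €8,665.40 > €7,050, so the cap limits the traveler to €7,050 − €5,448.20 = €1,601.80.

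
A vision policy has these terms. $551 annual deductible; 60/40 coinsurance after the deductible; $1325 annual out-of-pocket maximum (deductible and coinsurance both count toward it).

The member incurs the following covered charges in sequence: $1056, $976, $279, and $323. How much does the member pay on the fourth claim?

Bill 1, $1056: deductible takes $551, $505 remains; coinsurance $505 × 40% = $202. Cost to member: $753. OOP to date $753.
Bill 2, $976: 40% coinsurance on $976 = $390.40. Cost to member: $390.40. OOP to date $1143.40.
Bill 3, $279: deductible already satisfied, so member's share is 40% × $279 = $111.60. Member pays $111.60; OOP now $1255.
Bill 4, $323: deductible already satisfied, so member's share is 40% × $323 = $129.20. That would push OOP to $1384.20, over the $1325 cap, so member pays $1325 − $1255 = $70.

$70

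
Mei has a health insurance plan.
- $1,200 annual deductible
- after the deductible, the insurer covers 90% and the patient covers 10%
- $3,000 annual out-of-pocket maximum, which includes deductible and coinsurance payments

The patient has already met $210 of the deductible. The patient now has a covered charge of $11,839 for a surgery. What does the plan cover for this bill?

Remaining deductible: $1,200 − $210 = $990.
The remaining $10,849 (= $11,839 − $990) moves to coinsurance.
10% of $10,849 = $1,084.90 falls to the patient.
So the patient owes $990 + $1,084.90 = $2,074.90 before any cap.
Cumulative spending $210 + $2,074.90 = $2,284.90 stays under the $3,000 maximum.
Insurer pays the balance: $11,839 − $2,074.90 = $9,764.10.

$9,764.10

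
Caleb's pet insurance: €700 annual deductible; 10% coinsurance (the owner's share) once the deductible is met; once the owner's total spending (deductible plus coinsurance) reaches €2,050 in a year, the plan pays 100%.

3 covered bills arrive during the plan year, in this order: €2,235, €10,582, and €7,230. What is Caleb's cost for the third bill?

#1 (€2,235): €700 finishes the deductible; €1,535 goes to coinsurance; owner's 10% is €153.50. Cost to owner: €853.50. OOP to date €853.50.
#2 (€10,582): deductible met; 10% of €10,582 = €1,058.20. Owner pays €1,058.20; OOP now €1,911.70.
#3 (€7,230): deductible met; 10% of €7,230 = €723. OOP would hit €2,634.70 > €2,050, so the cap limits the owner to €2,050 − €1,911.70 = €138.30.

€138.30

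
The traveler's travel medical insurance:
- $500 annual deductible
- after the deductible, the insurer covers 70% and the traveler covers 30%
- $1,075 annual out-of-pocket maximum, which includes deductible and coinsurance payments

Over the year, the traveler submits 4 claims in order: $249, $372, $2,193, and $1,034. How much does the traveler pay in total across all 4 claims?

#1 ($249): entire amount goes to the deductible. Cost to traveler: $249. OOP to date $249.
#2 ($372): deductible takes $251, $121 remains; traveler's 30% is $36.30. Cost to traveler: $287.30. OOP to date $536.30.
#3 ($2,193): deductible met; 30% of $2,193 = $657.90. Adding that to $536.30 gives $1,194.20, past the $1,075 cap; traveler pays only $1,075 − $536.30 = $538.70.
#4 ($1,034): 30% coinsurance on $1,034 = $310.20. That would push OOP to $1,385.20, over the $1,075 cap, so traveler pays $1,075 − $1,075 = $0.
Summing the traveler's payments: $249 + $287.30 + $538.70 + $0 = $1,075.

$1,075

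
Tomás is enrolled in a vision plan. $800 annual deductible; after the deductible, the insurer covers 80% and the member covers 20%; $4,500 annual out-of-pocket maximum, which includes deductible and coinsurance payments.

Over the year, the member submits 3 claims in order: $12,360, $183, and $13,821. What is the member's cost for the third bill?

#1 ($12,360): $800 to deductible, leaving $11,560; member's 20% is $2,312. Cost to member: $3,112. OOP to date $3,112.
#2 ($183): deductible already satisfied, so member's share is 20% × $183 = $36.60. Member pays $36.60; OOP now $3,148.60.
#3 ($13,821): deductible met; 20% of $13,821 = $2,764.20. OOP would hit $5,912.80 > $4,500, so the cap limits the member to $4,500 − $3,148.60 = $1,351.40.

$1,351.40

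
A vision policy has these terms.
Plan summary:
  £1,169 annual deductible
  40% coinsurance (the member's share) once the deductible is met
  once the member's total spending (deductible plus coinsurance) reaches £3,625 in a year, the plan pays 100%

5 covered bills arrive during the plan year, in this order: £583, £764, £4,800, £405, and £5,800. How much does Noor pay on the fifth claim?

Bill 1, £583: all of it applies to the deductible. Cost to member: £583. OOP to date £583.
Bill 2, £764: deductible takes £586, £178 remains; 40% of £178 = £71.20. Member owes £657.20 (running OOP £1,240.20).
Bill 3, £4,800: deductible met; 40% of £4,800 = £1,920. Member owes £1,920 (running OOP £3,160.20).
Bill 4, £405: 40% coinsurance on £405 = £162. Member owes £162 (running OOP £3,322.20).
Bill 5, £5,800: deductible met; 40% of £5,800 = £2,320. That would push OOP to £5,642.20, over the £3,625 cap, so member pays £3,625 − £3,322.20 = £302.80.

£302.80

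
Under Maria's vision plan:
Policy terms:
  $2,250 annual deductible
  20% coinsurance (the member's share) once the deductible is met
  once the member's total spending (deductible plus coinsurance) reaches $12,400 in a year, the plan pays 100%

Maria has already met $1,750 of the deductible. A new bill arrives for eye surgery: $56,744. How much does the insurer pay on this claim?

$46,094

Deductible still to meet: $2,250 − $1,750 = $500.
After the $500 deductible portion, $56,744 − $500 = $56,244 is subject to coinsurance.
Member's 20% share of $56,244 is $11,248.80.
So the member owes $500 + $11,248.80 = $11,748.80 before any cap.
That would bring total out-of-pocket to $13,498.80, past the $12,400 cap. The member is capped at $12,400 − $1,750 = $10,650 on this claim.
Insurer pays the balance: $56,744 − $10,650 = $46,094.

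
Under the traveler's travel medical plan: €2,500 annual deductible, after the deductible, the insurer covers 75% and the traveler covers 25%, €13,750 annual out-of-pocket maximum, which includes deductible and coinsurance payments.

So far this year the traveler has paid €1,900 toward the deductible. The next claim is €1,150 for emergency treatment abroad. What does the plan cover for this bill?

Remaining deductible: €2,500 − €1,900 = €600.
That leaves €1,150 − €600 = €550 for coinsurance.
Coinsurance: €550 × 25% = €137.50.
Traveler responsibility before any cap: €600 + €137.50 = €737.50.
Cumulative spending €1,900 + €737.50 = €2,637.50 stays under the €13,750 maximum.
The plan picks up €1,150 − €737.50 = €412.50.

€412.50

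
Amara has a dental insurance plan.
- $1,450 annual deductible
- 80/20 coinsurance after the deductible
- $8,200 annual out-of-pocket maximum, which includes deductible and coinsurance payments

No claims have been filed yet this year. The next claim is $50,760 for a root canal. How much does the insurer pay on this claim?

$42,560

The full $1,450 deductible is still open; $1,450 of this bill applies to it.
After the $1,450 deductible portion, $50,760 − $1,450 = $49,310 is subject to coinsurance.
20% of $49,310 = $9,862 falls to the patient.
So the patient owes $1,450 + $9,862 = $11,312 before any cap.
Year-to-date out-of-pocket would reach $0 + $11,312 = $11,312, above the $8,200 maximum, so the patient pays only $8,200 − $0 = $8,200.
The plan picks up $50,760 − $8,200 = $42,560.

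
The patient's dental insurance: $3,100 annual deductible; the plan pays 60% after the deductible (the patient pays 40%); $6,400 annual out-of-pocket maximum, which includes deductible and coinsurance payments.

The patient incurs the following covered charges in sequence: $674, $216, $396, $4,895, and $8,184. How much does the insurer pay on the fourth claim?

$1,848.60

Claim 1 — $674: entire amount goes to the deductible. Patient pays $674; OOP now $674. Plan pays $674 − $674 = $0.
Claim 2 — $216: fully absorbed by the deductible. Cost to patient: $216. OOP to date $890. Insurer: $216 − $216 = $0.
Claim 3 — $396: fully absorbed by the deductible. Patient pays $396; OOP now $1,286. Plan pays $396 − $396 = $0.
Claim 4 — $4,895: $1,814 finishes the deductible; $3,081 goes to coinsurance; patient's 40% is $1,232.40. Cost to patient: $3,046.40. OOP to date $4,332.40. Insurer: $4,895 − $3,046.40 = $1,848.60.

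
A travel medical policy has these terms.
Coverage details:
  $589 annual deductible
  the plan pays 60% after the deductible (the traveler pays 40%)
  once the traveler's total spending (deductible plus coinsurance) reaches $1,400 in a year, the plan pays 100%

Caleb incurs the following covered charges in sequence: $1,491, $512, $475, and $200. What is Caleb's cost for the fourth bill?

$55.40

Claim 1 ($1,491): $589 to deductible, leaving $902; coinsurance $902 × 40% = $360.80. Cost to traveler: $949.80. OOP to date $949.80.
Claim 2 ($512): deductible already satisfied, so traveler's share is 40% × $512 = $204.80. Cost to traveler: $204.80. OOP to date $1,154.60.
Claim 3 ($475): deductible met; 40% of $475 = $190. Traveler owes $190 (running OOP $1,344.60).
Claim 4 ($200): 40% coinsurance on $200 = $80. That would push OOP to $1,424.60, over the $1,400 cap, so traveler pays $1,400 − $1,344.60 = $55.40.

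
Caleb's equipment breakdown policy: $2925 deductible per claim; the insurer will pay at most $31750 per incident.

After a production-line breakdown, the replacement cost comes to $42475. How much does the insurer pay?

$31750

After the deductible, $42475 − $2925 = $39550 remains.
The $31750 per-incident cap binds; insurer pays $31750.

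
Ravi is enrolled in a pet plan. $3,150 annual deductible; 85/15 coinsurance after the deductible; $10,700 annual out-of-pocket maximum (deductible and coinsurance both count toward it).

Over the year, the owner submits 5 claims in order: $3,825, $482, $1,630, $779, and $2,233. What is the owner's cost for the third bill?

Bill 1, $3,825: deductible takes $3,150, $675 remains; 15% of $675 = $101.25. Owner pays $3,251.25; OOP now $3,251.25.
Bill 2, $482: 15% coinsurance on $482 = $72.30. Owner pays $72.30; OOP now $3,323.55.
Bill 3, $1,630: deductible met; 15% of $1,630 = $244.50. Owner owes $244.50 (running OOP $3,568.05).

$244.50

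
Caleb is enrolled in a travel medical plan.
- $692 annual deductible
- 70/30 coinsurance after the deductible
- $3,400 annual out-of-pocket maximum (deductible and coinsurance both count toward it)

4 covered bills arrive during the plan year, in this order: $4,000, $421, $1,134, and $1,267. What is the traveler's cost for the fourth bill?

$380.10

Claim 1 — $4,000: deductible takes $692, $3,308 remains; coinsurance $3,308 × 30% = $992.40. Traveler pays $1,684.40; OOP now $1,684.40.
Claim 2 — $421: deductible met; 30% of $421 = $126.30. Traveler pays $126.30; OOP now $1,810.70.
Claim 3 — $1,134: 30% coinsurance on $1,134 = $340.20. Traveler owes $340.20 (running OOP $2,150.90).
Claim 4 — $1,267: deductible met; 30% of $1,267 = $380.10. Traveler owes $380.10 (running OOP $2,531).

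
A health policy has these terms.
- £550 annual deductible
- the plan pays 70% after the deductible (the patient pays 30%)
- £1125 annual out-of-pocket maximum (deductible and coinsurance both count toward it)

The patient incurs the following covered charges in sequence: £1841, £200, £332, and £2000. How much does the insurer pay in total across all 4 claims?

£3248

Claim 1 — £1841: £550 to deductible, leaving £1291; patient's 30% is £387.30. Cost to patient: £937.30. OOP to date £937.30. Insurer: £1841 − £937.30 = £903.70.
Claim 2 — £200: 30% coinsurance on £200 = £60. Cost to patient: £60. OOP to date £997.30. Plan pays £200 − £60 = £140.
Claim 3 — £332: deductible already satisfied, so patient's share is 30% × £332 = £99.60. Patient owes £99.60 (running OOP £1096.90). Plan pays £332 − £99.60 = £232.40.
Claim 4 — £2000: deductible met; 30% of £2000 = £600. Adding that to £1096.90 gives £1696.90, past the £1125 cap; patient pays only £1125 − £1096.90 = £28.10. Insurer: £2000 − £28.10 = £1971.90.
Insurer total: £903.70 + £140 + £232.40 + £1971.90 = £3248.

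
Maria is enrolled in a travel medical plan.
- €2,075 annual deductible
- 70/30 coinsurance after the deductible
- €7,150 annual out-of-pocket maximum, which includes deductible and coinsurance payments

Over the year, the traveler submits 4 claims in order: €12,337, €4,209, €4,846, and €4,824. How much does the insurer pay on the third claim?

€4,112.30

Claim 1 — €12,337: €2,075 finishes the deductible; €10,262 goes to coinsurance; traveler's 30% is €3,078.60. Cost to traveler: €5,153.60. OOP to date €5,153.60. Plan pays €12,337 − €5,153.60 = €7,183.40.
Claim 2 — €4,209: deductible already satisfied, so traveler's share is 30% × €4,209 = €1,262.70. Traveler owes €1,262.70 (running OOP €6,416.30). Insurer: €4,209 − €1,262.70 = €2,946.30.
Claim 3 — €4,846: deductible already satisfied, so traveler's share is 30% × €4,846 = €1,453.80. OOP would hit €7,870.10 > €7,150, so the cap limits the traveler to €7,150 − €6,416.30 = €733.70. Plan pays €4,846 − €733.70 = €4,112.30.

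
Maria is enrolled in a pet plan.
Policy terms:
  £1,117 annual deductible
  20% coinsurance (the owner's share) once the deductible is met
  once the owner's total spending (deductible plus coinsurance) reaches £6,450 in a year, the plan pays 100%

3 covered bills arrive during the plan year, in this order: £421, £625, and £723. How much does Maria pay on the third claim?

Claim 1 — £421: all of it applies to the deductible. Owner owes £421 (running OOP £421).
Claim 2 — £625: all of it applies to the deductible. Owner owes £625 (running OOP £1,046).
Claim 3 — £723: deductible takes £71, £652 remains; owner's 20% is £130.40. Owner owes £201.40 (running OOP £1,247.40).

£201.40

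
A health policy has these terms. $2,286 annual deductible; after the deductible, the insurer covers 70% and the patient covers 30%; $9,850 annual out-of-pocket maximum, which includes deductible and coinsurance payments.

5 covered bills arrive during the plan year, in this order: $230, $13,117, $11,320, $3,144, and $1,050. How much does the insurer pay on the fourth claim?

$2,294.30

Claim 1 ($230): fully absorbed by the deductible. Patient pays $230; OOP now $230. Plan pays $230 − $230 = $0.
Claim 2 ($13,117): $2,056 to deductible, leaving $11,061; 30% of $11,061 = $3,318.30. Patient pays $5,374.30; OOP now $5,604.30. Plan pays $13,117 − $5,374.30 = $7,742.70.
Claim 3 ($11,320): deductible met; 30% of $11,320 = $3,396. Patient pays $3,396; OOP now $9,000.30. Plan pays $11,320 − $3,396 = $7,924.
Claim 4 ($3,144): deductible met; 30% of $3,144 = $943.20. OOP would hit $9,943.50 > $9,850, so the cap limits the patient to $9,850 − $9,000.30 = $849.70. Plan pays $3,144 − $849.70 = $2,294.30.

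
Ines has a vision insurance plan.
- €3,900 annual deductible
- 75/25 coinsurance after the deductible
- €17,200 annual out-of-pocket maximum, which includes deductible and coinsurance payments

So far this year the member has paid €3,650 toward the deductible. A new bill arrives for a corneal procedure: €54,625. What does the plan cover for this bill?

€41,075

€3,650 of the €3,900 deductible is already met, leaving €250.
After the €250 deductible portion, €54,625 − €250 = €54,375 is subject to coinsurance.
25% of €54,375 = €13,593.75 falls to the member.
That puts the member's cost at €250 + €13,593.75 = €13,843.75 before any cap.
That would bring total out-of-pocket to €17,493.75, past the €17,200 cap. The member is capped at €17,200 − €3,650 = €13,550 on this claim.
Insurer pays the balance: €54,625 − €13,550 = €41,075.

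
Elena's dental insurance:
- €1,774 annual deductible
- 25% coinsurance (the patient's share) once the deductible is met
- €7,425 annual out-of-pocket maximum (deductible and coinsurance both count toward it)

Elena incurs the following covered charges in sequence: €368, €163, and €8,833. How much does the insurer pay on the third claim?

#1 (€368): all of it applies to the deductible. Patient pays €368; OOP now €368. Insurer: €368 − €368 = €0.
#2 (€163): fully absorbed by the deductible. Cost to patient: €163. OOP to date €531. Insurer: €163 − €163 = €0.
#3 (€8,833): deductible takes €1,243, €7,590 remains; coinsurance €7,590 × 25% = €1,897.50. Cost to patient: €3,140.50. OOP to date €3,671.50. Plan pays €8,833 − €3,140.50 = €5,692.50.

€5,692.50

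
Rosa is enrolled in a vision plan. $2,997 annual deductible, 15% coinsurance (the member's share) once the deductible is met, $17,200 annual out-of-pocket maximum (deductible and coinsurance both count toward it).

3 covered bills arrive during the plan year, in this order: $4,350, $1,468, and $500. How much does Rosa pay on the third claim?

#1 ($4,350): $2,997 finishes the deductible; $1,353 goes to coinsurance; member's 15% is $202.95. Cost to member: $3,199.95. OOP to date $3,199.95.
#2 ($1,468): deductible met; 15% of $1,468 = $220.20. Cost to member: $220.20. OOP to date $3,420.15.
#3 ($500): 15% coinsurance on $500 = $75. Member owes $75 (running OOP $3,495.15).

$75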